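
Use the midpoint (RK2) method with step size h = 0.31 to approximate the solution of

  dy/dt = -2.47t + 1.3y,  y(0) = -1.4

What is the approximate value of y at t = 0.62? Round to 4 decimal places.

-3.6640

Midpoint: k1 = f(t_n, y_n); k2 = f(t_n + h/2, y_n + (h/2)·k1); y_{n+1} = y_n + h·k2.
t=0.000000, y=-1.400000:
  k1 = f(0.000000, -1.400000) = -1.820000
  k2 = f(0.155000, -1.682100) = -2.569580
  y ← -1.400000 + 0.31·(-2.569580) = -2.196570
t=0.310000, y=-2.196570:
  k1 = f(0.310000, -2.196570) = -3.621241
  k2 = f(0.465000, -2.757862) = -4.733771
  y ← -2.196570 + 0.31·(-4.733771) = -3.664039
y(0.62) ≈ -3.6640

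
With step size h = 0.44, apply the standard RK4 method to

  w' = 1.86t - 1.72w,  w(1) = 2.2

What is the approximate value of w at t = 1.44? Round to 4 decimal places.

1.7515

RK4: k1 = f(t_n, w_n); k2 = f(t_n + h/2, w_n + (h/2)·k1); k3 = f(t_n + h/2, w_n + (h/2)·k2); k4 = f(t_n + h, w_n + h·k3); w_{n+1} = w_n + (h/6)·(k1 + 2k2 + 2k3 + k4).
t=1.000000, w=2.200000:
  k1 = f(1.000000, 2.200000) = -1.924000
  k2 = f(1.220000, 1.776720) = -0.786758
  k3 = f(1.220000, 2.026913) = -1.217091
  k4 = f(1.440000, 1.664480) = -0.184506
  w ← 2.200000 + (0.44/6)·(k1 + 2k2 + 2k3 + k4) = 1.751478
w(1.44) ≈ 1.7515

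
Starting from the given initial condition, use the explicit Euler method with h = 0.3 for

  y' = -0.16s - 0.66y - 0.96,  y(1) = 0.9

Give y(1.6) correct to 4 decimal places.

Euler: y_{n+1} = y_n + h·f(s_n, y_n).
s=1.000000, y=0.900000: f=-1.714000 → y ← 0.900000 + 0.3·(-1.714000) = 0.385800
s=1.300000, y=0.385800: f=-1.422628 → y ← 0.385800 + 0.3·(-1.422628) = -0.040988
y(1.6) ≈ -0.0410

-0.0410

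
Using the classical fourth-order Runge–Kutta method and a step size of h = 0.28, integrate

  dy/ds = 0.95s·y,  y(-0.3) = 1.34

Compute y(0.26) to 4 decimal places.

RK4: k1 = f(s_n, y_n); k2 = f(s_n + h/2, y_n + (h/2)·k1); k3 = f(s_n + h/2, y_n + (h/2)·k2); k4 = f(s_n + h, y_n + h·k3); y_{n+1} = y_n + (h/6)·(k1 + 2k2 + 2k3 + k4).
s=-0.300000, y=1.340000:
  k1 = f(-0.300000, 1.340000) = -0.381900
  k2 = f(-0.160000, 1.286534) = -0.195553
  k3 = f(-0.160000, 1.312623) = -0.199519
  k4 = f(-0.020000, 1.284135) = -0.024399
  y ← 1.340000 + (0.28/6)·(k1 + 2k2 + 2k3 + k4) = 1.284166
s=-0.020000, y=1.284166:
  k1 = f(-0.020000, 1.284166) = -0.024399
  k2 = f(0.120000, 1.280750) = 0.146006
  k3 = f(0.120000, 1.304607) = 0.148725
  k4 = f(0.260000, 1.325809) = 0.327475
  y ← 1.284166 + (0.28/6)·(k1 + 2k2 + 2k3 + k4) = 1.325818
y(0.26) ≈ 1.3258

1.3258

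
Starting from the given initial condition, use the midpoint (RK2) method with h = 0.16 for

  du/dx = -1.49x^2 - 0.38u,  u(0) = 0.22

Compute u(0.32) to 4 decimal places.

0.1798

Midpoint: k1 = f(x_n, u_n); k2 = f(x_n + h/2, u_n + (h/2)·k1); u_{n+1} = u_n + h·k2.
x=0.000000, u=0.220000:
  k1 = f(0.000000, 0.220000) = -0.083600
  k2 = f(0.080000, 0.213312) = -0.090595
  u ← 0.220000 + 0.16·(-0.090595) = 0.205505
x=0.160000, u=0.205505:
  k1 = f(0.160000, 0.205505) = -0.116236
  k2 = f(0.240000, 0.196206) = -0.160382
  u ← 0.205505 + 0.16·(-0.160382) = 0.179844
u(0.32) ≈ 0.1798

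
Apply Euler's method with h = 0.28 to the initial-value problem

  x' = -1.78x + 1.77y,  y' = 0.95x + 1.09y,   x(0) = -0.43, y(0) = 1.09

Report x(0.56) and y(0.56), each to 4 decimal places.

0.8112, 1.7939

Euler on (x,y): x_{n+1} = x_n + h·x', y_{n+1} = y_n + h·y'.
0.000000: (-0.430000, 1.090000); f=(2.694700, 0.779600) → (0.324516, 1.308288)
0.280000: (0.324516, 1.308288); f=(1.738031, 1.734324) → (0.811165, 1.793899)
(x(0.56), y(0.56)) ≈ (0.8112, 1.7939)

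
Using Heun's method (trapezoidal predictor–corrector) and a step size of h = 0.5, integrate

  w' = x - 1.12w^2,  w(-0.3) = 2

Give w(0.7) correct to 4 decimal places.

Heun: k1 = f(x_n, w_n); k2 = f(x_n + h, w_n + h·k1); w_{n+1} = w_n + (h/2)·(k1 + k2).
x=-0.300000, w=2.000000:
  k1 = f(-0.300000, 2.000000) = -4.780000
  k2 = f(0.200000, -0.390000) = 0.029648
  w ← 2.000000 + (0.5/2)·(-4.780000 + 0.029648) = 0.812412
x=0.200000, w=0.812412:
  k1 = f(0.200000, 0.812412) = -0.539215
  k2 = f(0.700000, 0.542805) = 0.370007
  w ← 0.812412 + (0.5/2)·(-0.539215 + 0.370007) = 0.770110
w(0.7) ≈ 0.7701

0.7701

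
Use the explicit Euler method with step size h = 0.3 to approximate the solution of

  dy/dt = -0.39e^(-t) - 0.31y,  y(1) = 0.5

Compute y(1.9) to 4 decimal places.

Euler: y_{n+1} = y_n + h·f(t_n, y_n).
t=1.000000, y=0.500000: f=-0.298473 → y ← 0.500000 + 0.3·(-0.298473) = 0.410458
t=1.300000, y=0.410458: f=-0.233529 → y ← 0.410458 + 0.3·(-0.233529) = 0.340399
t=1.600000, y=0.340399: f=-0.184263 → y ← 0.340399 + 0.3·(-0.184263) = 0.285120
y(1.9) ≈ 0.2851

0.2851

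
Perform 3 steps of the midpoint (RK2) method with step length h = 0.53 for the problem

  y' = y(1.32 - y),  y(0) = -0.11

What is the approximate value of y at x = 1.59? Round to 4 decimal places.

Midpoint: k1 = f(x_n, y_n); k2 = f(x_n + h/2, y_n + (h/2)·k1); y_{n+1} = y_n + h·k2.
x=0.000000, y=-0.110000:
  k1 = f(0.000000, -0.110000) = -0.157300
  k2 = f(0.265000, -0.151684) = -0.223232
  y ← -0.110000 + 0.53·(-0.223232) = -0.228313
x=0.530000, y=-0.228313:
  k1 = f(0.530000, -0.228313) = -0.353500
  k2 = f(0.795000, -0.321990) = -0.528705
  y ← -0.228313 + 0.53·(-0.528705) = -0.508526
x=1.060000, y=-0.508526:
  k1 = f(1.060000, -0.508526) = -0.929854
  k2 = f(1.325000, -0.754938) = -1.566449
  y ← -0.508526 + 0.53·(-1.566449) = -1.338744
y(1.59) ≈ -1.3387

-1.3387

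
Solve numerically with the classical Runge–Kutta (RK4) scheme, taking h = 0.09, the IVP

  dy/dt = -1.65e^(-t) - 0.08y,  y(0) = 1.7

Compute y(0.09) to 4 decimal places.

1.5463

RK4: k1 = f(t_n, y_n); k2 = f(t_n + h/2, y_n + (h/2)·k1); k3 = f(t_n + h/2, y_n + (h/2)·k2); k4 = f(t_n + h, y_n + h·k3); y_{n+1} = y_n + (h/6)·(k1 + 2k2 + 2k3 + k4).
t=0.000000, y=1.700000:
  k1 = f(0.000000, 1.700000) = -1.786000
  k2 = f(0.045000, 1.619630) = -1.706966
  k3 = f(0.045000, 1.623187) = -1.707251
  k4 = f(0.090000, 1.546347) = -1.631694
  y ← 1.700000 + (0.09/6)·(k1 + 2k2 + 2k3 + k4) = 1.546308
y(0.09) ≈ 1.5463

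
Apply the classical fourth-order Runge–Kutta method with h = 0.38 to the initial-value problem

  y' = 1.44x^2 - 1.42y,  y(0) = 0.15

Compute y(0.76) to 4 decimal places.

0.2156

RK4: k1 = f(x_n, y_n); k2 = f(x_n + h/2, y_n + (h/2)·k1); k3 = f(x_n + h/2, y_n + (h/2)·k2); k4 = f(x_n + h, y_n + h·k3); y_{n+1} = y_n + (h/6)·(k1 + 2k2 + 2k3 + k4).
x=0.000000, y=0.150000:
  k1 = f(0.000000, 0.150000) = -0.213000
  k2 = f(0.190000, 0.109530) = -0.103549
  k3 = f(0.190000, 0.130326) = -0.133079
  k4 = f(0.380000, 0.099430) = 0.066745
  y ← 0.150000 + (0.38/6)·(k1 + 2k2 + 2k3 + k4) = 0.110764
x=0.380000, y=0.110764:
  k1 = f(0.380000, 0.110764) = 0.050651
  k2 = f(0.570000, 0.120388) = 0.296905
  k3 = f(0.570000, 0.167176) = 0.230466
  k4 = f(0.760000, 0.198341) = 0.550099
  y ← 0.110764 + (0.38/6)·(k1 + 2k2 + 2k3 + k4) = 0.215612
y(0.76) ≈ 0.2156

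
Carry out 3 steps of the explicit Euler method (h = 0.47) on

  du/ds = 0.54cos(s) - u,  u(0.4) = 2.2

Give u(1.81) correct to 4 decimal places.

Euler: u_{n+1} = u_n + h·f(s_n, u_n).
s=0.400000, u=2.200000: f=-1.702627 → u ← 2.200000 + 0.47·(-1.702627) = 1.399765
s=0.870000, u=1.399765: f=-1.051559 → u ← 1.399765 + 0.47·(-1.051559) = 0.905533
s=1.340000, u=0.905533: f=-0.782006 → u ← 0.905533 + 0.47·(-0.782006) = 0.537990
u(1.81) ≈ 0.5380

0.5380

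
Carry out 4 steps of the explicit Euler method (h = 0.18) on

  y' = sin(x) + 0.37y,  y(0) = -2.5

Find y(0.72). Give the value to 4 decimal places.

-3.0387

Euler: y_{n+1} = y_n + h·f(x_n, y_n).
x=0.000000, y=-2.500000: f=-0.925000 → y ← -2.500000 + 0.18·(-0.925000) = -2.666500
x=0.180000, y=-2.666500: f=-0.807575 → y ← -2.666500 + 0.18·(-0.807575) = -2.811864
x=0.360000, y=-2.811864: f=-0.688115 → y ← -2.811864 + 0.18·(-0.688115) = -2.935724
x=0.540000, y=-2.935724: f=-0.572082 → y ← -2.935724 + 0.18·(-0.572082) = -3.038699
y(0.72) ≈ -3.0387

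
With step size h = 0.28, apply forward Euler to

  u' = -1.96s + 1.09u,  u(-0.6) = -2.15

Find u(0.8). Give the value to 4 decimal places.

-7.2176

Euler: u_{n+1} = u_n + h·f(s_n, u_n).
s=-0.600000, u=-2.150000: f=-1.167500 → u ← -2.150000 + 0.28·(-1.167500) = -2.476900
s=-0.320000, u=-2.476900: f=-2.072621 → u ← -2.476900 + 0.28·(-2.072621) = -3.057234
s=-0.040000, u=-3.057234: f=-3.253985 → u ← -3.057234 + 0.28·(-3.253985) = -3.968350
s=0.240000, u=-3.968350: f=-4.795901 → u ← -3.968350 + 0.28·(-4.795901) = -5.311202
s=0.520000, u=-5.311202: f=-6.808410 → u ← -5.311202 + 0.28·(-6.808410) = -7.217557
u(0.8) ≈ -7.2176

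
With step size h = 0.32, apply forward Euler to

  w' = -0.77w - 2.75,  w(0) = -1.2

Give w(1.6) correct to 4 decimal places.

-2.9950

Euler: w_{n+1} = w_n + h·f(x_n, w_n).
x=0.000000, w=-1.200000: f=-1.826000 → w ← -1.200000 + 0.32·(-1.826000) = -1.784320
x=0.320000, w=-1.784320: f=-1.376074 → w ← -1.784320 + 0.32·(-1.376074) = -2.224664
x=0.640000, w=-2.224664: f=-1.037009 → w ← -2.224664 + 0.32·(-1.037009) = -2.556506
x=0.960000, w=-2.556506: f=-0.781490 → w ← -2.556506 + 0.32·(-0.781490) = -2.806583
x=1.280000, w=-2.806583: f=-0.588931 → w ← -2.806583 + 0.32·(-0.588931) = -2.995041
w(1.6) ≈ -2.9950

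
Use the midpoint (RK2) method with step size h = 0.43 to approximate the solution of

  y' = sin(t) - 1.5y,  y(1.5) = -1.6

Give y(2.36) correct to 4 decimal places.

-0.1143

Midpoint: k1 = f(t_n, y_n); k2 = f(t_n + h/2, y_n + (h/2)·k1); y_{n+1} = y_n + h·k2.
t=1.500000, y=-1.600000:
  k1 = f(1.500000, -1.600000) = 3.397495
  k2 = f(1.715000, -0.869539) = 2.293929
  y ← -1.600000 + 0.43·2.293929 = -0.613611
t=1.930000, y=-0.613611:
  k1 = f(1.930000, -0.613611) = 1.856593
  k2 = f(2.145000, -0.214443) = 1.161290
  y ← -0.613611 + 0.43·1.161290 = -0.114256
y(2.36) ≈ -0.1143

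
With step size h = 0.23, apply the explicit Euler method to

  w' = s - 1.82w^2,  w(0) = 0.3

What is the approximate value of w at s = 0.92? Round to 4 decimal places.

Euler: w_{n+1} = w_n + h·f(s_n, w_n).
s=0.000000, w=0.300000: f=-0.163800 → w ← 0.300000 + 0.23·(-0.163800) = 0.262326
s=0.230000, w=0.262326: f=0.104757 → w ← 0.262326 + 0.23·0.104757 = 0.286420
s=0.460000, w=0.286420: f=0.310694 → w ← 0.286420 + 0.23·0.310694 = 0.357880
s=0.690000, w=0.357880: f=0.456898 → w ← 0.357880 + 0.23·0.456898 = 0.462966
w(0.92) ≈ 0.4630

0.4630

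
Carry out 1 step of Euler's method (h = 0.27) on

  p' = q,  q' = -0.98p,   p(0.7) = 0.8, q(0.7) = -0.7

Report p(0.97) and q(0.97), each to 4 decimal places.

0.6110, -0.9117

Euler on (p,q): p_{n+1} = p_n + h·p', q_{n+1} = q_n + h·q'.
0.700000: (0.800000, -0.700000); f=(-0.700000, -0.784000) → (0.611000, -0.911680)
(p(0.97), q(0.97)) ≈ (0.6110, -0.9117)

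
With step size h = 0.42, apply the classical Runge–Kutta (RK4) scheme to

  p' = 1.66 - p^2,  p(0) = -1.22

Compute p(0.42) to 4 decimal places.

RK4: k1 = f(x_n, p_n); k2 = f(x_n + h/2, p_n + (h/2)·k1); k3 = f(x_n + h/2, p_n + (h/2)·k2); k4 = f(x_n + h, p_n + h·k3); p_{n+1} = p_n + (h/6)·(k1 + 2k2 + 2k3 + k4).
x=0.000000, p=-1.220000:
  k1 = f(0.000000, -1.220000) = 0.171600
  k2 = f(0.210000, -1.183964) = 0.258229
  k3 = f(0.210000, -1.165772) = 0.300976
  k4 = f(0.420000, -1.093590) = 0.464061
  p ← -1.220000 + (0.42/6)·(k1 + 2k2 + 2k3 + k4) = -1.097215
p(0.42) ≈ -1.0972

-1.0972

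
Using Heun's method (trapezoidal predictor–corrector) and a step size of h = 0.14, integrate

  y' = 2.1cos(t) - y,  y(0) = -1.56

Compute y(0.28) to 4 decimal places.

-0.6772

Heun: k1 = f(t_n, y_n); k2 = f(t_n + h, y_n + h·k1); y_{n+1} = y_n + (h/2)·(k1 + k2).
t=0.000000, y=-1.560000:
  k1 = f(0.000000, -1.560000) = 3.660000
  k2 = f(0.140000, -1.047600) = 3.127054
  y ← -1.560000 + (0.14/2)·(3.660000 + 3.127054) = -1.084906
t=0.140000, y=-1.084906:
  k1 = f(0.140000, -1.084906) = 3.164360
  k2 = f(0.280000, -0.641896) = 2.660112
  y ← -1.084906 + (0.14/2)·(3.164360 + 2.660112) = -0.677193
y(0.28) ≈ -0.6772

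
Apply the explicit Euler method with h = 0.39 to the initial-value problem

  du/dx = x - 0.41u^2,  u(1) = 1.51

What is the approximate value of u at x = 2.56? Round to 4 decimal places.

Euler: u_{n+1} = u_n + h·f(x_n, u_n).
x=1.000000, u=1.510000: f=0.065159 → u ← 1.510000 + 0.39·0.065159 = 1.535412
x=1.390000, u=1.535412: f=0.423429 → u ← 1.535412 + 0.39·0.423429 = 1.700549
x=1.780000, u=1.700549: f=0.594334 → u ← 1.700549 + 0.39·0.594334 = 1.932340
x=2.170000, u=1.932340: f=0.639086 → u ← 1.932340 + 0.39·0.639086 = 2.181583
u(2.56) ≈ 2.1816

2.1816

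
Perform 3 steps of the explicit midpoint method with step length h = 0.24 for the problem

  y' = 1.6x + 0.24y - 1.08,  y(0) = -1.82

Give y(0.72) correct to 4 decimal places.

-2.5748

Midpoint: k1 = f(x_n, y_n); k2 = f(x_n + h/2, y_n + (h/2)·k1); y_{n+1} = y_n + h·k2.
x=0.000000, y=-1.820000:
  k1 = f(0.000000, -1.820000) = -1.516800
  k2 = f(0.120000, -2.002016) = -1.368484
  y ← -1.820000 + 0.24·(-1.368484) = -2.148436
x=0.240000, y=-2.148436:
  k1 = f(0.240000, -2.148436) = -1.211625
  k2 = f(0.360000, -2.293831) = -1.054519
  y ← -2.148436 + 0.24·(-1.054519) = -2.401521
x=0.480000, y=-2.401521:
  k1 = f(0.480000, -2.401521) = -0.888365
  k2 = f(0.600000, -2.508125) = -0.721950
  y ← -2.401521 + 0.24·(-0.721950) = -2.574789
y(0.72) ≈ -2.5748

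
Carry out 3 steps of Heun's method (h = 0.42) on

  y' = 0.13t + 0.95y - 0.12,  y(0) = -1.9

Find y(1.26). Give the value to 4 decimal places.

Heun: k1 = f(t_n, y_n); k2 = f(t_n + h, y_n + h·k1); y_{n+1} = y_n + (h/2)·(k1 + k2).
t=0.000000, y=-1.900000:
  k1 = f(0.000000, -1.900000) = -1.925000
  k2 = f(0.420000, -2.708500) = -2.638475
  y ← -1.900000 + (0.42/2)·(-1.925000 + (-2.638475)) = -2.858330
t=0.420000, y=-2.858330:
  k1 = f(0.420000, -2.858330) = -2.780813
  k2 = f(0.840000, -4.026271) = -3.835758
  y ← -2.858330 + (0.42/2)·(-2.780813 + (-3.835758)) = -4.247810
t=0.840000, y=-4.247810:
  k1 = f(0.840000, -4.247810) = -4.046219
  k2 = f(1.260000, -5.947222) = -5.606061
  y ← -4.247810 + (0.42/2)·(-4.046219 + (-5.606061)) = -6.274788
y(1.26) ≈ -6.2748

-6.2748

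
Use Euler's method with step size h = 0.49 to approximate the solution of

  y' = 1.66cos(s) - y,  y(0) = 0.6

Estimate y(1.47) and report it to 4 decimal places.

1.1103

Euler: y_{n+1} = y_n + h·f(s_n, y_n).
s=0.000000, y=0.600000: f=1.060000 → y ← 0.600000 + 0.49·1.060000 = 1.119400
s=0.490000, y=1.119400: f=0.345273 → y ← 1.119400 + 0.49·0.345273 = 1.288584
s=0.980000, y=1.288584: f=-0.363926 → y ← 1.288584 + 0.49·(-0.363926) = 1.110260
y(1.47) ≈ 1.1103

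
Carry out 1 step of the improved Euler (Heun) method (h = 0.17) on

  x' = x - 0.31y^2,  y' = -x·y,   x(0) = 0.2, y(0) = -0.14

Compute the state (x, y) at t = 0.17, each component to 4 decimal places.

0.2358, -0.1349

Heun on (x,y): k1 = f(t_n, state_n); k2 = f(t_n + h, state_n + h·k1); state_{n+1} = state_n + (h/2)·(k1 + k2).
0.000000: (0.200000, -0.140000)
  k1 = (0.193924, 0.028000)
  predictor → (0.232967, -0.135240)
  k2 = (0.227297, 0.031506)
  → (0.235804, -0.134942)
(x(0.17), y(0.17)) ≈ (0.2358, -0.1349)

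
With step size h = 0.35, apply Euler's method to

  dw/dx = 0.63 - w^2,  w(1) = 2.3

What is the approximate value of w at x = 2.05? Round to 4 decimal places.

Euler: w_{n+1} = w_n + h·f(x_n, w_n).
x=1.000000, w=2.300000: f=-4.660000 → w ← 2.300000 + 0.35·(-4.660000) = 0.669000
x=1.350000, w=0.669000: f=0.182439 → w ← 0.669000 + 0.35·0.182439 = 0.732854
x=1.700000, w=0.732854: f=0.092926 → w ← 0.732854 + 0.35·0.092926 = 0.765378
w(2.05) ≈ 0.7654

0.7654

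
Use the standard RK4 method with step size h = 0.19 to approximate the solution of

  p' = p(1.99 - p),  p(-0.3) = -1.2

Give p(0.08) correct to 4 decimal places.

RK4: k1 = f(t_n, p_n); k2 = f(t_n + h/2, p_n + (h/2)·k1); k3 = f(t_n + h/2, p_n + (h/2)·k2); k4 = f(t_n + h, p_n + h·k3); p_{n+1} = p_n + (h/6)·(k1 + 2k2 + 2k3 + k4).
t=-0.300000, p=-1.200000:
  k1 = f(-0.300000, -1.200000) = -3.828000
  k2 = f(-0.205000, -1.563660) = -5.556716
  k3 = f(-0.205000, -1.727888) = -6.424094
  k4 = f(-0.110000, -2.420578) = -10.676147
  p ← -1.200000 + (0.19/6)·(k1 + 2k2 + 2k3 + k4) = -2.418083
t=-0.110000, p=-2.418083:
  k1 = f(-0.110000, -2.418083) = -10.659108
  k2 = f(-0.015000, -3.430698) = -18.596777
  k3 = f(-0.015000, -4.184776) = -25.840059
  k4 = f(0.080000, -7.327694) = -68.277209
  p ← -2.418083 + (0.19/6)·(k1 + 2k2 + 2k3 + k4) = -7.732066
p(0.08) ≈ -7.7321

-7.7321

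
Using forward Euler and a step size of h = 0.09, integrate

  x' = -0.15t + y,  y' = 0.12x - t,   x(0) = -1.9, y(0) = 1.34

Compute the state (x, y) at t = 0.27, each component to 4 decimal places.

-1.5480, 1.2580

Euler on (x,y): x_{n+1} = x_n + h·x', y_{n+1} = y_n + h·y'.
0.000000: (-1.900000, 1.340000); f=(1.340000, -0.228000) → (-1.779400, 1.319480)
0.090000: (-1.779400, 1.319480); f=(1.305980, -0.303528) → (-1.661862, 1.292162)
0.180000: (-1.661862, 1.292162); f=(1.265162, -0.379423) → (-1.547997, 1.258014)
(x(0.27), y(0.27)) ≈ (-1.5480, 1.2580)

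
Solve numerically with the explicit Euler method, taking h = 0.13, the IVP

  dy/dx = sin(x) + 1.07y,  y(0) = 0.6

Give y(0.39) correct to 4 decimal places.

Euler: y_{n+1} = y_n + h·f(x_n, y_n).
x=0.000000, y=0.600000: f=0.642000 → y ← 0.600000 + 0.13·0.642000 = 0.683460
x=0.130000, y=0.683460: f=0.860936 → y ← 0.683460 + 0.13·0.860936 = 0.795382
x=0.260000, y=0.795382: f=1.108139 → y ← 0.795382 + 0.13·1.108139 = 0.939440
y(0.39) ≈ 0.9394

0.9394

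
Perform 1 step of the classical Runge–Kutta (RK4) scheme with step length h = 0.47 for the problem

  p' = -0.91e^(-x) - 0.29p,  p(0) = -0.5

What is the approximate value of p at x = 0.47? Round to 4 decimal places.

-0.7536

RK4: k1 = f(x_n, p_n); k2 = f(x_n + h/2, p_n + (h/2)·k1); k3 = f(x_n + h/2, p_n + (h/2)·k2); k4 = f(x_n + h, p_n + h·k3); p_{n+1} = p_n + (h/6)·(k1 + 2k2 + 2k3 + k4).
x=0.000000, p=-0.500000:
  k1 = f(0.000000, -0.500000) = -0.765000
  k2 = f(0.235000, -0.679775) = -0.522285
  k3 = f(0.235000, -0.622737) = -0.538826
  k4 = f(0.470000, -0.753248) = -0.350310
  p ← -0.500000 + (0.47/6)·(k1 + 2k2 + 2k3 + k4) = -0.753607
p(0.47) ≈ -0.7536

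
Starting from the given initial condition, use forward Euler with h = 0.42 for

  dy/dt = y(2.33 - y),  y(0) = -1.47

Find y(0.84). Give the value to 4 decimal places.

Euler: y_{n+1} = y_n + h·f(t_n, y_n).
t=0.000000, y=-1.470000: f=-5.586000 → y ← -1.470000 + 0.42·(-5.586000) = -3.816120
t=0.420000, y=-3.816120: f=-23.454331 → y ← -3.816120 + 0.42·(-23.454331) = -13.666939
y(0.84) ≈ -13.6669

-13.6669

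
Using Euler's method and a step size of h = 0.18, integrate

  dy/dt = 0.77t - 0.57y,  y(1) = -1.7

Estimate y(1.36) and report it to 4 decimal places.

-1.0811

Euler: y_{n+1} = y_n + h·f(t_n, y_n).
t=1.000000, y=-1.700000: f=1.739000 → y ← -1.700000 + 0.18·1.739000 = -1.386980
t=1.180000, y=-1.386980: f=1.699179 → y ← -1.386980 + 0.18·1.699179 = -1.081128
y(1.36) ≈ -1.0811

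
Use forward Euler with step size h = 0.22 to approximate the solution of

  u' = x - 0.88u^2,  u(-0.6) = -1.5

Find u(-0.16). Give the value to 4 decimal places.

Euler: u_{n+1} = u_n + h·f(x_n, u_n).
x=-0.600000, u=-1.500000: f=-2.580000 → u ← -1.500000 + 0.22·(-2.580000) = -2.067600
x=-0.380000, u=-2.067600: f=-4.141973 → u ← -2.067600 + 0.22·(-4.141973) = -2.978834
u(-0.16) ≈ -2.9788

-2.9788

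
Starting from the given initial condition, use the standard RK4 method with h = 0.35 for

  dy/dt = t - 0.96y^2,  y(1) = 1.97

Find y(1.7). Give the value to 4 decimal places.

RK4: k1 = f(t_n, y_n); k2 = f(t_n + h/2, y_n + (h/2)·k1); k3 = f(t_n + h/2, y_n + (h/2)·k2); k4 = f(t_n + h, y_n + h·k3); y_{n+1} = y_n + (h/6)·(k1 + 2k2 + 2k3 + k4).
t=1.000000, y=1.970000:
  k1 = f(1.000000, 1.970000) = -2.725664
  k2 = f(1.175000, 1.493009) = -0.964912
  k3 = f(1.175000, 1.801140) = -1.939342
  k4 = f(1.350000, 1.291230) = -0.250584
  y ← 1.970000 + (0.35/6)·(k1 + 2k2 + 2k3 + k4) = 1.457556
t=1.350000, y=1.457556:
  k1 = f(1.350000, 1.457556) = -0.689490
  k2 = f(1.525000, 1.336895) = -0.190797
  k3 = f(1.525000, 1.424166) = -0.422120
  k4 = f(1.700000, 1.309814) = 0.053012
  y ← 1.457556 + (0.35/6)·(k1 + 2k2 + 2k3 + k4) = 1.348921
y(1.7) ≈ 1.3489

1.3489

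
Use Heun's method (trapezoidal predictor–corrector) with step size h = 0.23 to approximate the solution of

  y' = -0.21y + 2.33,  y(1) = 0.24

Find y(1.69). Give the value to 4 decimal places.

1.7037

Heun: k1 = f(t_n, y_n); k2 = f(t_n + h, y_n + h·k1); y_{n+1} = y_n + (h/2)·(k1 + k2).
t=1.000000, y=0.240000:
  k1 = f(1.000000, 0.240000) = 2.279600
  k2 = f(1.230000, 0.764308) = 2.169495
  y ← 0.240000 + (0.23/2)·(2.279600 + 2.169495) = 0.751646
t=1.230000, y=0.751646:
  k1 = f(1.230000, 0.751646) = 2.172154
  k2 = f(1.460000, 1.251241) = 2.067239
  y ← 0.751646 + (0.23/2)·(2.172154 + 2.067239) = 1.239176
t=1.460000, y=1.239176:
  k1 = f(1.460000, 1.239176) = 2.069773
  k2 = f(1.690000, 1.715224) = 1.969803
  y ← 1.239176 + (0.23/2)·(2.069773 + 1.969803) = 1.703727
y(1.69) ≈ 1.7037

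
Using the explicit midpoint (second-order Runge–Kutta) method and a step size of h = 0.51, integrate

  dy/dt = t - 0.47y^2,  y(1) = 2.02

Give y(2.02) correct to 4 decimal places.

Midpoint: k1 = f(t_n, y_n); k2 = f(t_n + h/2, y_n + (h/2)·k1); y_{n+1} = y_n + h·k2.
t=1.000000, y=2.020000:
  k1 = f(1.000000, 2.020000) = -0.917788
  k2 = f(1.255000, 1.785964) = -0.244144
  y ← 2.020000 + 0.51·(-0.244144) = 1.895487
t=1.510000, y=1.895487:
  k1 = f(1.510000, 1.895487) = -0.178649
  k2 = f(1.765000, 1.849931) = 0.156545
  y ← 1.895487 + 0.51·0.156545 = 1.975324
y(2.02) ≈ 1.9753

1.9753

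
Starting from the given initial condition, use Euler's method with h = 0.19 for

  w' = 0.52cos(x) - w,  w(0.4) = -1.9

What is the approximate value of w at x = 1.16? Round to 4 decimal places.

-0.6029

Euler: w_{n+1} = w_n + h·f(x_n, w_n).
x=0.400000, w=-1.900000: f=2.378952 → w ← -1.900000 + 0.19·2.378952 = -1.447999
x=0.590000, w=-1.447999: f=1.880088 → w ← -1.447999 + 0.19·1.880088 = -1.090782
x=0.780000, w=-1.090782: f=1.460457 → w ← -1.090782 + 0.19·1.460457 = -0.813295
x=0.970000, w=-0.813295: f=1.107251 → w ← -0.813295 + 0.19·1.107251 = -0.602918
w(1.16) ≈ -0.6029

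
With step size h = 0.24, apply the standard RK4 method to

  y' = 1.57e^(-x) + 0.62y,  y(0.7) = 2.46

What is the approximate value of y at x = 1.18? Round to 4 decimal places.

RK4: k1 = f(x_n, y_n); k2 = f(x_n + h/2, y_n + (h/2)·k1); k3 = f(x_n + h/2, y_n + (h/2)·k2); k4 = f(x_n + h, y_n + h·k3); y_{n+1} = y_n + (h/6)·(k1 + 2k2 + 2k3 + k4).
x=0.700000, y=2.460000:
  k1 = f(0.700000, 2.460000) = 2.304839
  k2 = f(0.820000, 2.736581) = 2.388158
  k3 = f(0.820000, 2.746579) = 2.394357
  k4 = f(0.940000, 3.034646) = 2.494766
  y ← 2.460000 + (0.24/6)·(k1 + 2k2 + 2k3 + k4) = 3.034585
x=0.940000, y=3.034585:
  k1 = f(0.940000, 3.034585) = 2.494729
  k2 = f(1.060000, 3.333953) = 2.610986
  k3 = f(1.060000, 3.347904) = 2.619636
  k4 = f(1.180000, 3.663298) = 2.753672
  y ← 3.034585 + (0.24/6)·(k1 + 2k2 + 2k3 + k4) = 3.662971
y(1.18) ≈ 3.6630

3.6630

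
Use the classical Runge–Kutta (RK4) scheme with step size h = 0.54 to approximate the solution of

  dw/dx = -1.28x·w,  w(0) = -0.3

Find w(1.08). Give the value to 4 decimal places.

-0.1422

RK4: k1 = f(x_n, w_n); k2 = f(x_n + h/2, w_n + (h/2)·k1); k3 = f(x_n + h/2, w_n + (h/2)·k2); k4 = f(x_n + h, w_n + h·k3); w_{n+1} = w_n + (h/6)·(k1 + 2k2 + 2k3 + k4).
x=0.000000, w=-0.300000:
  k1 = f(0.000000, -0.300000) = 0.000000
  k2 = f(0.270000, -0.300000) = 0.103680
  k3 = f(0.270000, -0.272006) = 0.094005
  k4 = f(0.540000, -0.249237) = 0.172273
  w ← -0.300000 + (0.54/6)·(k1 + 2k2 + 2k3 + k4) = -0.248912
x=0.540000, w=-0.248912:
  k1 = f(0.540000, -0.248912) = 0.172048
  k2 = f(0.810000, -0.202459) = 0.209910
  k3 = f(0.810000, -0.192236) = 0.199311
  k4 = f(1.080000, -0.141284) = 0.195311
  w ← -0.248912 + (0.54/6)·(k1 + 2k2 + 2k3 + k4) = -0.142190
w(1.08) ≈ -0.1422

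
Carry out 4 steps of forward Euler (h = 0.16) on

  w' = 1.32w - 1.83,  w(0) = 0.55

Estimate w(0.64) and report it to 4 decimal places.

-0.4136

Euler: w_{n+1} = w_n + h·f(t_n, w_n).
t=0.000000, w=0.550000: f=-1.104000 → w ← 0.550000 + 0.16·(-1.104000) = 0.373360
t=0.160000, w=0.373360: f=-1.337165 → w ← 0.373360 + 0.16·(-1.337165) = 0.159414
t=0.320000, w=0.159414: f=-1.619574 → w ← 0.159414 + 0.16·(-1.619574) = -0.099718
t=0.480000, w=-0.099718: f=-1.961628 → w ← -0.099718 + 0.16·(-1.961628) = -0.413579
w(0.64) ≈ -0.4136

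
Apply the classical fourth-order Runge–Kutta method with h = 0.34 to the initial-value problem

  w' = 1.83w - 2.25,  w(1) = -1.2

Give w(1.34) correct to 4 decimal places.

-3.2946

RK4: k1 = f(t_n, w_n); k2 = f(t_n + h/2, w_n + (h/2)·k1); k3 = f(t_n + h/2, w_n + (h/2)·k2); k4 = f(t_n + h, w_n + h·k3); w_{n+1} = w_n + (h/6)·(k1 + 2k2 + 2k3 + k4).
t=1.000000, w=-1.200000:
  k1 = f(1.000000, -1.200000) = -4.446000
  k2 = f(1.170000, -1.955820) = -5.829151
  k3 = f(1.170000, -2.190956) = -6.259449
  k4 = f(1.340000, -3.328213) = -8.340629
  w ← -1.200000 + (0.34/6)·(k1 + 2k2 + 2k3 + k4) = -3.294617
w(1.34) ≈ -3.2946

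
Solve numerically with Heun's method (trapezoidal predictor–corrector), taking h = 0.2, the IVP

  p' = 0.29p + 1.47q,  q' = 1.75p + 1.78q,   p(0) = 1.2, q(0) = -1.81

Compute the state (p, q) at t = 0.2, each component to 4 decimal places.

0.6911, -2.1552

Heun on (p,q): k1 = f(t_n, state_n); k2 = f(t_n + h, state_n + h·k1); state_{n+1} = state_n + (h/2)·(k1 + k2).
0.000000: (1.200000, -1.810000)
  k1 = (-2.312700, -1.121800)
  predictor → (0.737460, -2.034360)
  k2 = (-2.776646, -2.330606)
  → (0.691065, -2.155241)
(p(0.2), q(0.2)) ≈ (0.6911, -2.1552)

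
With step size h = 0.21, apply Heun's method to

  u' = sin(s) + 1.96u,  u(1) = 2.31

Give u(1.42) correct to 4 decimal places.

Heun: k1 = f(s_n, u_n); k2 = f(s_n + h, u_n + h·k1); u_{n+1} = u_n + (h/2)·(k1 + k2).
s=1.000000, u=2.310000:
  k1 = f(1.000000, 2.310000) = 5.369071
  k2 = f(1.210000, 3.437505) = 7.673126
  u ← 2.310000 + (0.21/2)·(5.369071 + 7.673126) = 3.679431
s=1.210000, u=3.679431:
  k1 = f(1.210000, 3.679431) = 8.147300
  k2 = f(1.420000, 5.390364) = 11.553765
  u ← 3.679431 + (0.21/2)·(8.147300 + 11.553765) = 5.748042
u(1.42) ≈ 5.7480

5.7480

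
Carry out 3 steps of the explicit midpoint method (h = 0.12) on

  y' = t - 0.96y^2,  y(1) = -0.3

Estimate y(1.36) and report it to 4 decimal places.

Midpoint: k1 = f(t_n, y_n); k2 = f(t_n + h/2, y_n + (h/2)·k1); y_{n+1} = y_n + h·k2.
t=1.000000, y=-0.300000:
  k1 = f(1.000000, -0.300000) = 0.913600
  k2 = f(1.060000, -0.245184) = 1.002289
  y ← -0.300000 + 0.12·1.002289 = -0.179725
t=1.120000, y=-0.179725:
  k1 = f(1.120000, -0.179725) = 1.088991
  k2 = f(1.180000, -0.114386) = 1.167439
  y ← -0.179725 + 0.12·1.167439 = -0.039633
t=1.240000, y=-0.039633:
  k1 = f(1.240000, -0.039633) = 1.238492
  k2 = f(1.300000, 0.034677) = 1.298846
  y ← -0.039633 + 0.12·1.298846 = 0.116229
y(1.36) ≈ 0.1162

0.1162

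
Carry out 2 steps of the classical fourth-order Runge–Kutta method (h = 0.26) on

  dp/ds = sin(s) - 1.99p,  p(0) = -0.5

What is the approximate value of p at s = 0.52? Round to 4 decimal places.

-0.0817

RK4: k1 = f(s_n, p_n); k2 = f(s_n + h/2, p_n + (h/2)·k1); k3 = f(s_n + h/2, p_n + (h/2)·k2); k4 = f(s_n + h, p_n + h·k3); p_{n+1} = p_n + (h/6)·(k1 + 2k2 + 2k3 + k4).
s=0.000000, p=-0.500000:
  k1 = f(0.000000, -0.500000) = 0.995000
  k2 = f(0.130000, -0.370650) = 0.867228
  k3 = f(0.130000, -0.387260) = 0.900282
  k4 = f(0.260000, -0.265927) = 0.786274
  p ← -0.500000 + (0.26/6)·(k1 + 2k2 + 2k3 + k4) = -0.269627
s=0.260000, p=-0.269627:
  k1 = f(0.260000, -0.269627) = 0.793639
  k2 = f(0.390000, -0.166454) = 0.711432
  k3 = f(0.390000, -0.177141) = 0.732699
  k4 = f(0.520000, -0.079125) = 0.654340
  p ← -0.269627 + (0.26/6)·(k1 + 2k2 + 2k3 + k4) = -0.081723
p(0.52) ≈ -0.0817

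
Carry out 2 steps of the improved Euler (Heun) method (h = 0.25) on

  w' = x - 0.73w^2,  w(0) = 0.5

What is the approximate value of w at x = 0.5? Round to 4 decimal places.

Heun: k1 = f(x_n, w_n); k2 = f(x_n + h, w_n + h·k1); w_{n+1} = w_n + (h/2)·(k1 + k2).
x=0.000000, w=0.500000:
  k1 = f(0.000000, 0.500000) = -0.182500
  k2 = f(0.250000, 0.454375) = 0.099287
  w ← 0.500000 + (0.25/2)·(-0.182500 + 0.099287) = 0.489598
x=0.250000, w=0.489598:
  k1 = f(0.250000, 0.489598) = 0.075014
  k2 = f(0.500000, 0.508352) = 0.311352
  w ← 0.489598 + (0.25/2)·(0.075014 + 0.311352) = 0.537894
w(0.5) ≈ 0.5379

0.5379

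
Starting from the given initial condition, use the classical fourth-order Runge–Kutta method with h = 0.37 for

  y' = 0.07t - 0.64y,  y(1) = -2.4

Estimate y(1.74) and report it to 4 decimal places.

-1.4369

RK4: k1 = f(t_n, y_n); k2 = f(t_n + h/2, y_n + (h/2)·k1); k3 = f(t_n + h/2, y_n + (h/2)·k2); k4 = f(t_n + h, y_n + h·k3); y_{n+1} = y_n + (h/6)·(k1 + 2k2 + 2k3 + k4).
t=1.000000, y=-2.400000:
  k1 = f(1.000000, -2.400000) = 1.606000
  k2 = f(1.185000, -2.102890) = 1.428800
  k3 = f(1.185000, -2.135672) = 1.449780
  k4 = f(1.370000, -1.863581) = 1.288592
  y ← -2.400000 + (0.37/6)·(k1 + 2k2 + 2k3 + k4) = -1.866475
t=1.370000, y=-1.866475:
  k1 = f(1.370000, -1.866475) = 1.290444
  k2 = f(1.555000, -1.627743) = 1.150606
  k3 = f(1.555000, -1.653613) = 1.167163
  k4 = f(1.740000, -1.434625) = 1.039960
  y ← -1.866475 + (0.37/6)·(k1 + 2k2 + 2k3 + k4) = -1.436909
y(1.74) ≈ -1.4369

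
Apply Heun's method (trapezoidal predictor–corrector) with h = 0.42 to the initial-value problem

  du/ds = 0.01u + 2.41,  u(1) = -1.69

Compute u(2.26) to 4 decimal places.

Heun: k1 = f(s_n, u_n); k2 = f(s_n + h, u_n + h·k1); u_{n+1} = u_n + (h/2)·(k1 + k2).
s=1.000000, u=-1.690000:
  k1 = f(1.000000, -1.690000) = 2.393100
  k2 = f(1.420000, -0.684898) = 2.403151
  u ← -1.690000 + (0.42/2)·(2.393100 + 2.403151) = -0.682787
s=1.420000, u=-0.682787:
  k1 = f(1.420000, -0.682787) = 2.403172
  k2 = f(1.840000, 0.326545) = 2.413265
  u ← -0.682787 + (0.42/2)·(2.403172 + 2.413265) = 0.328665
s=1.840000, u=0.328665:
  k1 = f(1.840000, 0.328665) = 2.413287
  k2 = f(2.260000, 1.342245) = 2.423422
  u ← 0.328665 + (0.42/2)·(2.413287 + 2.423422) = 1.344374
u(2.26) ≈ 1.3444

1.3444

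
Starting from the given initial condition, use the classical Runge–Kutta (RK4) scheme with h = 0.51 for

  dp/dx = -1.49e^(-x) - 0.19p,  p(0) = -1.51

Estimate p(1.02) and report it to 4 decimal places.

RK4: k1 = f(x_n, p_n); k2 = f(x_n + h/2, p_n + (h/2)·k1); k3 = f(x_n + h/2, p_n + (h/2)·k2); k4 = f(x_n + h, p_n + h·k3); p_{n+1} = p_n + (h/6)·(k1 + 2k2 + 2k3 + k4).
x=0.000000, p=-1.510000:
  k1 = f(0.000000, -1.510000) = -1.203100
  k2 = f(0.255000, -1.816790) = -0.809435
  k3 = f(0.255000, -1.716406) = -0.828508
  k4 = f(0.510000, -1.932539) = -0.527556
  p ← -1.510000 + (0.51/6)·(k1 + 2k2 + 2k3 + k4) = -1.935556
x=0.510000, p=-1.935556:
  k1 = f(0.510000, -1.935556) = -0.526983
  k2 = f(0.765000, -2.069937) = -0.300060
  k3 = f(0.765000, -2.012071) = -0.311054
  k4 = f(1.020000, -2.094194) = -0.139390
  p ← -1.935556 + (0.51/6)·(k1 + 2k2 + 2k3 + k4) = -2.096087
p(1.02) ≈ -2.0961

-2.0961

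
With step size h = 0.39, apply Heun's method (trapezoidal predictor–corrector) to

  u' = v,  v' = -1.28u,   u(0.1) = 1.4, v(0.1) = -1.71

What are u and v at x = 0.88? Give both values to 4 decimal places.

Heun on (u,v): k1 = f(x_n, state_n); k2 = f(x_n + h, state_n + h·k1); state_{n+1} = state_n + (h/2)·(k1 + k2).
0.100000: (1.400000, -1.710000)
  k1 = (-1.710000, -1.792000)
  predictor → (0.733100, -2.408880)
  k2 = (-2.408880, -0.938368)
  → (0.596818, -2.242422)
0.490000: (0.596818, -2.242422)
  k1 = (-2.242422, -0.763928)
  predictor → (-0.277726, -2.540354)
  k2 = (-2.540354, 0.355489)
  → (-0.335823, -2.322067)
(u(0.88), v(0.88)) ≈ (-0.3358, -2.3221)

-0.3358, -2.3221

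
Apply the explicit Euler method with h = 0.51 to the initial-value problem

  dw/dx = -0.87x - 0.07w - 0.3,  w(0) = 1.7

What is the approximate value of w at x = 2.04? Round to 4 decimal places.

-0.4358

Euler: w_{n+1} = w_n + h·f(x_n, w_n).
x=0.000000, w=1.700000: f=-0.419000 → w ← 1.700000 + 0.51·(-0.419000) = 1.486310
x=0.510000, w=1.486310: f=-0.847742 → w ← 1.486310 + 0.51·(-0.847742) = 1.053962
x=1.020000, w=1.053962: f=-1.261177 → w ← 1.053962 + 0.51·(-1.261177) = 0.410761
x=1.530000, w=0.410761: f=-1.659853 → w ← 0.410761 + 0.51·(-1.659853) = -0.435764
w(2.04) ≈ -0.4358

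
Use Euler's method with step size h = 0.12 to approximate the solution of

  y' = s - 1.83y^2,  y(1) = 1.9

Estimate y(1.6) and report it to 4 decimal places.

0.9075

Euler: y_{n+1} = y_n + h·f(s_n, y_n).
s=1.000000, y=1.900000: f=-5.606300 → y ← 1.900000 + 0.12·(-5.606300) = 1.227244
s=1.120000, y=1.227244: f=-1.636214 → y ← 1.227244 + 0.12·(-1.636214) = 1.030898
s=1.240000, y=1.030898: f=-0.704835 → y ← 1.030898 + 0.12·(-0.704835) = 0.946318
s=1.360000, y=0.946318: f=-0.278798 → y ← 0.946318 + 0.12·(-0.278798) = 0.912862
s=1.480000, y=0.912862: f=-0.044971 → y ← 0.912862 + 0.12·(-0.044971) = 0.907466
y(1.6) ≈ 0.9075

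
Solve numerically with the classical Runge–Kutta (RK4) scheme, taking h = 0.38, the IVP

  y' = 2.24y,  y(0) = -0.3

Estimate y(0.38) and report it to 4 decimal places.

-0.7014

RK4: k1 = f(s_n, y_n); k2 = f(s_n + h/2, y_n + (h/2)·k1); k3 = f(s_n + h/2, y_n + (h/2)·k2); k4 = f(s_n + h, y_n + h·k3); y_{n+1} = y_n + (h/6)·(k1 + 2k2 + 2k3 + k4).
s=0.000000, y=-0.300000:
  k1 = f(0.000000, -0.300000) = -0.672000
  k2 = f(0.190000, -0.427680) = -0.958003
  k3 = f(0.190000, -0.482021) = -1.079726
  k4 = f(0.380000, -0.710296) = -1.591063
  y ← -0.300000 + (0.38/6)·(k1 + 2k2 + 2k3 + k4) = -0.701440
y(0.38) ≈ -0.7014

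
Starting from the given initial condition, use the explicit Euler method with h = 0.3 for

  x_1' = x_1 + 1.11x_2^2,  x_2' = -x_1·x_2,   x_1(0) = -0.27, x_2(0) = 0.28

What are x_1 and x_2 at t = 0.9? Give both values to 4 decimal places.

Euler on (x_1,x_2): x_1_{n+1} = x_1_n + h·x_1', x_2_{n+1} = x_2_n + h·x_2'.
0.000000: (-0.270000, 0.280000); f=(-0.182976, 0.075600) → (-0.324893, 0.302680)
0.300000: (-0.324893, 0.302680); f=(-0.223200, 0.098339) → (-0.391853, 0.332182)
0.600000: (-0.391853, 0.332182); f=(-0.269370, 0.130166) → (-0.472664, 0.371231)
(x_1(0.9), x_2(0.9)) ≈ (-0.4727, 0.3712)

-0.4727, 0.3712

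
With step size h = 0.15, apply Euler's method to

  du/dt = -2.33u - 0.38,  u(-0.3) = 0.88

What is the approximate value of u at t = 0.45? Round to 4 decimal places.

Euler: u_{n+1} = u_n + h·f(t_n, u_n).
t=-0.300000, u=0.880000: f=-2.430400 → u ← 0.880000 + 0.15·(-2.430400) = 0.515440
t=-0.150000, u=0.515440: f=-1.580975 → u ← 0.515440 + 0.15·(-1.580975) = 0.278294
t=0.000000, u=0.278294: f=-1.028424 → u ← 0.278294 + 0.15·(-1.028424) = 0.124030
t=0.150000, u=0.124030: f=-0.668990 → u ← 0.124030 + 0.15·(-0.668990) = 0.023682
t=0.300000, u=0.023682: f=-0.435178 → u ← 0.023682 + 0.15·(-0.435178) = -0.041595
u(0.45) ≈ -0.0416

-0.0416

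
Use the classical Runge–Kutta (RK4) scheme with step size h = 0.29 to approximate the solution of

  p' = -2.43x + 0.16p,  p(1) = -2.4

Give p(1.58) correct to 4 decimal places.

RK4: k1 = f(x_n, p_n); k2 = f(x_n + h/2, p_n + (h/2)·k1); k3 = f(x_n + h/2, p_n + (h/2)·k2); k4 = f(x_n + h, p_n + h·k3); p_{n+1} = p_n + (h/6)·(k1 + 2k2 + 2k3 + k4).
x=1.000000, p=-2.400000:
  k1 = f(1.000000, -2.400000) = -2.814000
  k2 = f(1.145000, -2.808030) = -3.231635
  k3 = f(1.145000, -2.868587) = -3.241324
  k4 = f(1.290000, -3.339984) = -3.669097
  p ← -2.400000 + (0.29/6)·(k1 + 2k2 + 2k3 + k4) = -3.339069
x=1.290000, p=-3.339069:
  k1 = f(1.290000, -3.339069) = -3.668951
  k2 = f(1.435000, -3.871067) = -4.106421
  k3 = f(1.435000, -3.934500) = -4.116570
  k4 = f(1.580000, -4.532874) = -4.564660
  p ← -3.339069 + (0.29/6)·(k1 + 2k2 + 2k3 + k4) = -4.531916
p(1.58) ≈ -4.5319

-4.5319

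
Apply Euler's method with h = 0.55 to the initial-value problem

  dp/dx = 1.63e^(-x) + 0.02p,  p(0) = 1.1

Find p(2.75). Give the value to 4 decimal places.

3.2114

Euler: p_{n+1} = p_n + h·f(x_n, p_n).
x=0.000000, p=1.100000: f=1.652000 → p ← 1.100000 + 0.55·1.652000 = 2.008600
x=0.550000, p=2.008600: f=0.980600 → p ← 2.008600 + 0.55·0.980600 = 2.547930
x=1.100000, p=2.547930: f=0.593538 → p ← 2.547930 + 0.55·0.593538 = 2.874376
x=1.650000, p=2.874376: f=0.370529 → p ← 2.874376 + 0.55·0.370529 = 3.078167
x=2.200000, p=3.078167: f=0.242172 → p ← 3.078167 + 0.55·0.242172 = 3.211362
p(2.75) ≈ 3.2114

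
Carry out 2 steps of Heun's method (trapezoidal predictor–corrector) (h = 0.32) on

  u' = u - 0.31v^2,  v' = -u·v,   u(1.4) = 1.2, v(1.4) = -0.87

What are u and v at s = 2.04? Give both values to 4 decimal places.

Heun on (u,v): k1 = f(s_n, state_n); k2 = f(s_n + h, state_n + h·k1); state_{n+1} = state_n + (h/2)·(k1 + k2).
1.400000: (1.200000, -0.870000)
  k1 = (0.965361, 1.044000)
  predictor → (1.508916, -0.535920)
  k2 = (1.419880, 0.808658)
  → (1.581639, -0.573575)
1.720000: (1.581639, -0.573575)
  k1 = (1.479652, 0.907188)
  predictor → (2.055127, -0.283275)
  k2 = (2.030252, 0.582165)
  → (2.143223, -0.335278)
(u(2.04), v(2.04)) ≈ (2.1432, -0.3353)

2.1432, -0.3353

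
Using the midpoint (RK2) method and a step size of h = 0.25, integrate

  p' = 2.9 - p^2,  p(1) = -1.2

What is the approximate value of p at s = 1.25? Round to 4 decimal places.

Midpoint: k1 = f(s_n, p_n); k2 = f(s_n + h/2, p_n + (h/2)·k1); p_{n+1} = p_n + h·k2.
s=1.000000, p=-1.200000:
  k1 = f(1.000000, -1.200000) = 1.460000
  k2 = f(1.125000, -1.017500) = 1.864694
  p ← -1.200000 + 0.25·1.864694 = -0.733827
p(1.25) ≈ -0.7338

-0.7338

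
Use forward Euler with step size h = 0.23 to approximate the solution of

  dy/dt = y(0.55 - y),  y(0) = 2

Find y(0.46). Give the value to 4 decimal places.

Euler: y_{n+1} = y_n + h·f(t_n, y_n).
t=0.000000, y=2.000000: f=-2.900000 → y ← 2.000000 + 0.23·(-2.900000) = 1.333000
t=0.230000, y=1.333000: f=-1.043739 → y ← 1.333000 + 0.23·(-1.043739) = 1.092940
y(0.46) ≈ 1.0929

1.0929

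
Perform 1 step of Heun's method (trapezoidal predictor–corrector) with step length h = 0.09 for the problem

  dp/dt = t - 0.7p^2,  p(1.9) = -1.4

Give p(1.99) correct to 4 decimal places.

-1.3443

Heun: k1 = f(t_n, p_n); k2 = f(t_n + h, p_n + h·k1); p_{n+1} = p_n + (h/2)·(k1 + k2).
t=1.900000, p=-1.400000:
  k1 = f(1.900000, -1.400000) = 0.528000
  k2 = f(1.990000, -1.352480) = 0.709558
  p ← -1.400000 + (0.09/2)·(0.528000 + 0.709558) = -1.344310
p(1.99) ≈ -1.3443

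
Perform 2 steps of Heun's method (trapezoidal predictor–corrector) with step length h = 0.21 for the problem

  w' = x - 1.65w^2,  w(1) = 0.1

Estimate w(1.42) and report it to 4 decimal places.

0.5237

Heun: k1 = f(x_n, w_n); k2 = f(x_n + h, w_n + h·k1); w_{n+1} = w_n + (h/2)·(k1 + k2).
x=1.000000, w=0.100000:
  k1 = f(1.000000, 0.100000) = 0.983500
  k2 = f(1.210000, 0.306535) = 1.054960
  w ← 0.100000 + (0.21/2)·(0.983500 + 1.054960) = 0.314038
x=1.210000, w=0.314038:
  k1 = f(1.210000, 0.314038) = 1.047277
  k2 = f(1.420000, 0.533966) = 0.949552
  w ← 0.314038 + (0.21/2)·(1.047277 + 0.949552) = 0.523705
w(1.42) ≈ 0.5237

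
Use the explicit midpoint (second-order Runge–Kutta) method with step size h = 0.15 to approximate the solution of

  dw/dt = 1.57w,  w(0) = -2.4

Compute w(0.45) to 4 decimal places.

Midpoint: k1 = f(t_n, w_n); k2 = f(t_n + h/2, w_n + (h/2)·k1); w_{n+1} = w_n + h·k2.
t=0.000000, w=-2.400000:
  k1 = f(0.000000, -2.400000) = -3.768000
  k2 = f(0.075000, -2.682600) = -4.211682
  w ← -2.400000 + 0.15·(-4.211682) = -3.031752
t=0.150000, w=-3.031752:
  k1 = f(0.150000, -3.031752) = -4.759851
  k2 = f(0.225000, -3.388741) = -5.320324
  w ← -3.031752 + 0.15·(-5.320324) = -3.829801
t=0.300000, w=-3.829801:
  k1 = f(0.300000, -3.829801) = -6.012787
  k2 = f(0.375000, -4.280760) = -6.720793
  w ← -3.829801 + 0.15·(-6.720793) = -4.837920
w(0.45) ≈ -4.8379

-4.8379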